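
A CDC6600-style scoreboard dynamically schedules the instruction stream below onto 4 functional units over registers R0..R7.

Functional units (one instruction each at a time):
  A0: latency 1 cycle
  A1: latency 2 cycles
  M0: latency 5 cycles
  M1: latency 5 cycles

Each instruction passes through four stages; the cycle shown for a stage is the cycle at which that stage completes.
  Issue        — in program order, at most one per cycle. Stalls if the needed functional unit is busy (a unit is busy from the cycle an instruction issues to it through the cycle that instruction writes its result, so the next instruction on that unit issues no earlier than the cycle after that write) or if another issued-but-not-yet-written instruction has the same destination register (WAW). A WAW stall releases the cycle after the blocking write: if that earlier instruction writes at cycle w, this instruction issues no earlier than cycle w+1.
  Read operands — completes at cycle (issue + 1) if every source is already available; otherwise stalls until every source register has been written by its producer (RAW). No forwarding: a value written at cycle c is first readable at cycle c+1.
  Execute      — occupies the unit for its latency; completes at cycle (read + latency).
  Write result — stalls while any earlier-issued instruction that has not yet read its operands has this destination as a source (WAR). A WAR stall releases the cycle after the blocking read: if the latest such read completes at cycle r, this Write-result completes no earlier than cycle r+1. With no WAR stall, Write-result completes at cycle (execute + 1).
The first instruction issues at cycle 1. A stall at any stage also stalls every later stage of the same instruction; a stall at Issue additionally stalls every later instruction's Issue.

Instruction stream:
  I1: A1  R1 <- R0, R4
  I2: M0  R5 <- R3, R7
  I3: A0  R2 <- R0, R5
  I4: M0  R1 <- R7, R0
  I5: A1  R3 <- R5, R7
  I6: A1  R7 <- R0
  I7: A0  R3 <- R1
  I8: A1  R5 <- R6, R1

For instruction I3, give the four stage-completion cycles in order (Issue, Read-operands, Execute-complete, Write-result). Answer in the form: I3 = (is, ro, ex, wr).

c1: I1→A1
c2: I1 RO, I2→M0
c3: I2 RO, I3→A0
c4: I1 EX
c5: I1 WR R1
c8: I2 EX
c9: I2 WR R5
c10: I3 RO, I4→M0
c11: I3 EX, I4 RO, I5→A1
c12: I3 WR R2, I5 RO
c14: I5 EX
c15: I5 WR R3
c16: I4 EX, I6→A1
c17: I4 WR R1, I6 RO, I7→A0
c18: I7 RO
c19: I6 EX, I7 EX
c20: I6 WR R7, I7 WR R3
c21: I8→A1
c22: I8 RO
c24: I8 EX
c25: I8 WR R5

I3 = (3, 10, 11, 12)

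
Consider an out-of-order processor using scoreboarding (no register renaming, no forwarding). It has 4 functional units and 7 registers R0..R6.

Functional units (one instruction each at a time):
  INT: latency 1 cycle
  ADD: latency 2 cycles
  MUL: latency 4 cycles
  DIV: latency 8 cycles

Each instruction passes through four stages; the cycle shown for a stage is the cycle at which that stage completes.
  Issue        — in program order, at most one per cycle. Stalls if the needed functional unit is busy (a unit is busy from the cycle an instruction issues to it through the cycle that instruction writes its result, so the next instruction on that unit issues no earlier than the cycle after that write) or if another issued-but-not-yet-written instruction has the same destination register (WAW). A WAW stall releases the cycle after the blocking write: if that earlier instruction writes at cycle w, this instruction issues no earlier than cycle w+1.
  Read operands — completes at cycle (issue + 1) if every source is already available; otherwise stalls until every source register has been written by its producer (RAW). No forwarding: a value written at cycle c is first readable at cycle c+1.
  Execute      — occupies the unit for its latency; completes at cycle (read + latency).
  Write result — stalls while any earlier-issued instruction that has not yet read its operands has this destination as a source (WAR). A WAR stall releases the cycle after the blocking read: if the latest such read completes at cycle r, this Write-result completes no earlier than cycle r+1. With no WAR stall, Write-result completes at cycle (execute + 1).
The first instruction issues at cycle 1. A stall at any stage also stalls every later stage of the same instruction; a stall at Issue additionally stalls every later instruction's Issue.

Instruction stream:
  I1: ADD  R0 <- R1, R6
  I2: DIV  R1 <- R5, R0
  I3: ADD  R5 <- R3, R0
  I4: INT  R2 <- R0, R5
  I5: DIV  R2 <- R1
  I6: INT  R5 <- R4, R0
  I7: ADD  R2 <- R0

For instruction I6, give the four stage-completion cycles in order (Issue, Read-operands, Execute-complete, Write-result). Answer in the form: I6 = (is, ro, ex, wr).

cycle 1: issue I1 (ADD)
cycle 2: I1 read-ops; issue I2 (DIV)
cycle 4: I1 finished on ADD
cycle 5: I1→R0
cycle 6: I2 read-ops; issue I3 (ADD)
cycle 7: I3 read-ops; issue I4 (INT)
cycle 9: I3 finished on ADD
cycle 10: I3→R5
cycle 11: I4 read-ops
cycle 12: I4 finished on INT
cycle 13: I4→R2
cycle 14: I2 finished on DIV
cycle 15: I2→R1
cycle 16: issue I5 (DIV)
cycle 17: I5 read-ops; issue I6 (INT)
cycle 18: I6 read-ops
cycle 19: I6 finished on INT
cycle 20: I6→R5
cycle 25: I5 finished on DIV
cycle 26: I5→R2
cycle 27: issue I7 (ADD)
cycle 28: I7 read-ops
cycle 30: I7 finished on ADD
cycle 31: I7→R2

I6 = (17, 18, 19, 20)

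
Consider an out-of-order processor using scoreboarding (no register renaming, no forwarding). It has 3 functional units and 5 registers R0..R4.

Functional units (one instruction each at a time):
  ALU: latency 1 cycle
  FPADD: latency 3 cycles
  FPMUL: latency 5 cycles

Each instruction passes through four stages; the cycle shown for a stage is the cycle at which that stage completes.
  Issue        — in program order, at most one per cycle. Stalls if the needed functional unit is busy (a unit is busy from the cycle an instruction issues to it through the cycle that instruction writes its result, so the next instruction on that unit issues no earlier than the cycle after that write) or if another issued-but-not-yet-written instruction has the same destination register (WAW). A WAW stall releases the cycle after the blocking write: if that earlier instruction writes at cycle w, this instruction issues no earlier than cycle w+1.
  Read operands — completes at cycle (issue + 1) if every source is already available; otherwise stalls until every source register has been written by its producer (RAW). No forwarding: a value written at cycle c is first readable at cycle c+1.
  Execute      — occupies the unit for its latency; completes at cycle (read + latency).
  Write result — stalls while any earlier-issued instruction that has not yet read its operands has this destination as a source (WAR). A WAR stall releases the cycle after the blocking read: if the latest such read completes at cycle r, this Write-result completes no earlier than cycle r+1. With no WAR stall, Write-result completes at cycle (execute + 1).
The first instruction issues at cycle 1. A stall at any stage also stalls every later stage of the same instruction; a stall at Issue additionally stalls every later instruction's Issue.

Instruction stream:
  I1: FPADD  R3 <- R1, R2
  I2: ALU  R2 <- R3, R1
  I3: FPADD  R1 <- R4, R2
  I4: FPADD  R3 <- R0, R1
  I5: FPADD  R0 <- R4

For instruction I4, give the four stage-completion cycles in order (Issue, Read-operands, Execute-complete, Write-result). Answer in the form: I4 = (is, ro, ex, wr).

I4 = (15, 16, 19, 20)

I1  is:1  ro:2  ex:5  wr:6
I2  is:2  ro:7  ex:8  wr:9  — RAW R3: wait I1 write@6
I3  is:7  ro:10  ex:13  wr:14  — struct: FPADD busy until I1 writes@6, RAW R2: wait I2 write@9
I4  is:15  ro:16  ex:19  wr:20  — struct: FPADD busy until I3 writes@14
I5  is:21  ro:22  ex:25  wr:26  — struct: FPADD busy until I4 writes@20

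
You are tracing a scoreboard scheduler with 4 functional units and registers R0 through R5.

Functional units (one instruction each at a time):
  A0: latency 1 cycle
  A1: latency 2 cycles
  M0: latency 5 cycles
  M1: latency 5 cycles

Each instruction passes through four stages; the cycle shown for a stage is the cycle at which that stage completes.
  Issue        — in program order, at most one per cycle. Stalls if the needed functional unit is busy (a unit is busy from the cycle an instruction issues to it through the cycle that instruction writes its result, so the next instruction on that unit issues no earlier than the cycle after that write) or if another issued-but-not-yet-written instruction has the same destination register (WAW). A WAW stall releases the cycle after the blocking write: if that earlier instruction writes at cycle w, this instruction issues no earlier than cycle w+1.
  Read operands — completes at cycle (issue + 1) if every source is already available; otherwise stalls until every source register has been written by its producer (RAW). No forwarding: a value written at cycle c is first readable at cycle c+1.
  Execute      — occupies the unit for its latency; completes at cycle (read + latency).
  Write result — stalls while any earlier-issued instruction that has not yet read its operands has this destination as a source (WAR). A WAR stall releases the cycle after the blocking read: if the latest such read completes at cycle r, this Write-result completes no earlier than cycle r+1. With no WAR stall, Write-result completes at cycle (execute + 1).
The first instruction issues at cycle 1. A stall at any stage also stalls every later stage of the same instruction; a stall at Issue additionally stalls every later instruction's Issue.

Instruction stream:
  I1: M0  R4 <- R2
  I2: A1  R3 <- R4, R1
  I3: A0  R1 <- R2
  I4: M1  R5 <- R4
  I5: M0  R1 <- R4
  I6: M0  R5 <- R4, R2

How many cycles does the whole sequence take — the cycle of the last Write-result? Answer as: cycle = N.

cycle 1: I1→M0
cycle 2: I1 RO, I2→A1
cycle 3: I3→A0
cycle 4: I3 RO, I4→M1
cycle 5: I3 EX
cycle 7: I1 EX
cycle 8: I1 WR R4
cycle 9: I2 RO, I4 RO
cycle 10: I3 WR R1
cycle 11: I2 EX, I5→M0
cycle 12: I2 WR R3, I5 RO
cycle 14: I4 EX
cycle 15: I4 WR R5
cycle 17: I5 EX
cycle 18: I5 WR R1
cycle 19: I6→M0
cycle 20: I6 RO
cycle 25: I6 EX
cycle 26: I6 WR R5

cycle = 26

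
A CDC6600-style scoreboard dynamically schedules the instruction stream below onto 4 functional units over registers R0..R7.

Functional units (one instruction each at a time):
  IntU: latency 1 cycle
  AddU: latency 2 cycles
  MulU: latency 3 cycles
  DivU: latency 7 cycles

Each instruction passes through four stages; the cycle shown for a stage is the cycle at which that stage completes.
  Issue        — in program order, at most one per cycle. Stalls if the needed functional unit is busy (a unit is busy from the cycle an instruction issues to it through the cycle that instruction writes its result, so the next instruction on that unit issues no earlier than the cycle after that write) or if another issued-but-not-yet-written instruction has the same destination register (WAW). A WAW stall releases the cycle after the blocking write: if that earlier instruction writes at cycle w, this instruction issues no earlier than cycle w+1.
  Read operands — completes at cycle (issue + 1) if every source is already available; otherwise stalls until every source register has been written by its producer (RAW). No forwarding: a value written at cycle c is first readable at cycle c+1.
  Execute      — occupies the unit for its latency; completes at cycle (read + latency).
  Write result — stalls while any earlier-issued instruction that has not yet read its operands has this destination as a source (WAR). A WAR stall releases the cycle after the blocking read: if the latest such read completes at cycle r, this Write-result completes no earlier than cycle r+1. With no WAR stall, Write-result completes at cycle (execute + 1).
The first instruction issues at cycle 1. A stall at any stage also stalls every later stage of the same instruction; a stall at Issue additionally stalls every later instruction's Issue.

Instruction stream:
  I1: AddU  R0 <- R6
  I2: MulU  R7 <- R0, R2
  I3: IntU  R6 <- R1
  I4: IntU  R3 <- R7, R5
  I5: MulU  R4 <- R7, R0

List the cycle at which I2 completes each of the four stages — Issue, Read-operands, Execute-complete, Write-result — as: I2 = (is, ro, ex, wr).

I2 = (2, 6, 9, 10)

t=1  I1 dispatched to AddU
t=2  I1 operands ready; I2 dispatched to MulU
t=3  I3 dispatched to IntU
t=4  I1 complete; I3 operands ready
t=5  R0←I1; I3 complete
t=6  I2 operands ready; R6←I3
t=7  I4 dispatched to IntU
t=9  I2 complete
t=10  R7←I2
t=11  I4 operands ready; I5 dispatched to MulU
t=12  I4 complete; I5 operands ready
t=13  R3←I4
t=15  I5 complete
t=16  R4←I5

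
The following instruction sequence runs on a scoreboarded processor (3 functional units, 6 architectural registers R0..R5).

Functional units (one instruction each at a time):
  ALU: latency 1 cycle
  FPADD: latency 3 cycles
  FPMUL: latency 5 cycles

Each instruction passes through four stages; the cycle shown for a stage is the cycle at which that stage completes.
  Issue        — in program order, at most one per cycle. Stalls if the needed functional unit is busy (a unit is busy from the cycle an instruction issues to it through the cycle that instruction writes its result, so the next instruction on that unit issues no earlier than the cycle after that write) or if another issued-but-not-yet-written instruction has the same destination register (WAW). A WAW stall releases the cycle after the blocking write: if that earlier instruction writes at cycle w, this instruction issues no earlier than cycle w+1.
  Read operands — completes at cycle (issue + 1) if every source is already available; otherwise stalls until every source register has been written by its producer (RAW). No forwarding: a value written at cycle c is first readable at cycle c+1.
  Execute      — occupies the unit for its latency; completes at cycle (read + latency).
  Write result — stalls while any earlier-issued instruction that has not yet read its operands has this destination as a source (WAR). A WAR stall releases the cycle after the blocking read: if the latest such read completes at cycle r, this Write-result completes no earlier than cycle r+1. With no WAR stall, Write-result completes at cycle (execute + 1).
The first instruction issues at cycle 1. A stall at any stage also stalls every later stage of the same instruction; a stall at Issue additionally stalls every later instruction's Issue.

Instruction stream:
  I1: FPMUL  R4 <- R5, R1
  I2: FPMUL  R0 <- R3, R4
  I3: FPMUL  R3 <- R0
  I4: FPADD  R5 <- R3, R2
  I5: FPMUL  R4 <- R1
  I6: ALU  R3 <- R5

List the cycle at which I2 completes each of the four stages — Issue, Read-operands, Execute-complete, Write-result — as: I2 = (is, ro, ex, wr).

[1] I1 dispatched to FPMUL
[2] I1 operands ready
[7] I1 complete
[8] R4←I1
[9] I2 dispatched to FPMUL
[10] I2 operands ready
[15] I2 complete
[16] R0←I2
[17] I3 dispatched to FPMUL
[18] I3 operands ready; I4 dispatched to FPADD
[23] I3 complete
[24] R3←I3
[25] I4 operands ready; I5 dispatched to FPMUL
[26] I5 operands ready; I6 dispatched to ALU
[28] I4 complete
[29] R5←I4
[30] I6 operands ready
[31] I5 complete; I6 complete
[32] R4←I5; R3←I6

I2 = (9, 10, 15, 16)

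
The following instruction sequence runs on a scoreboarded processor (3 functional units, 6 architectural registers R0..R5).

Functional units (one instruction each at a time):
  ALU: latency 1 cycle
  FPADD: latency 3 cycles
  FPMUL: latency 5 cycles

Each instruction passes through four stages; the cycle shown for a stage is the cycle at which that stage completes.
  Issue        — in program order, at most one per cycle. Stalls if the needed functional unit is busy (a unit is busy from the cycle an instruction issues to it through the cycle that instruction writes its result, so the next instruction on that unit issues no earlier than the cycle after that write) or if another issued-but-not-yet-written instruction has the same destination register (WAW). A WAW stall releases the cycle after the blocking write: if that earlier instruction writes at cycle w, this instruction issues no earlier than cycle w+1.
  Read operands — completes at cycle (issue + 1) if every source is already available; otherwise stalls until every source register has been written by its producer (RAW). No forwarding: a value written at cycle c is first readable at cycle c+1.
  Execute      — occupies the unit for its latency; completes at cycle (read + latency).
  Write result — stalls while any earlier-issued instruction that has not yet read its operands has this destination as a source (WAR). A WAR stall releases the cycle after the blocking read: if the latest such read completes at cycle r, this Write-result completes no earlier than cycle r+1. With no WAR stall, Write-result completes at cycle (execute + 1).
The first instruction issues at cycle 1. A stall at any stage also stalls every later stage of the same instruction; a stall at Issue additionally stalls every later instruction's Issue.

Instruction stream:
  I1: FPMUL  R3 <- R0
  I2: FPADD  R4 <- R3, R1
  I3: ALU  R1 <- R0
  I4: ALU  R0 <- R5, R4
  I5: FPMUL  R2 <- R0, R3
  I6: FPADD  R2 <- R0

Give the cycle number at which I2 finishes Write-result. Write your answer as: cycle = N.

cycle = 13

cycle 1: issue I1 (FPMUL)
cycle 2: I1 read-ops · issue I2 (FPADD)
cycle 3: issue I3 (ALU)
cycle 4: I3 read-ops
cycle 5: I3 finished on ALU
cycle 7: I1 finished on FPMUL
cycle 8: I1→R3
cycle 9: I2 read-ops
cycle 10: I3→R1
cycle 11: issue I4 (ALU)
cycle 12: I2 finished on FPADD · issue I5 (FPMUL)
cycle 13: I2→R4
cycle 14: I4 read-ops
cycle 15: I4 finished on ALU
cycle 16: I4→R0
cycle 17: I5 read-ops
cycle 22: I5 finished on FPMUL
cycle 23: I5→R2
cycle 24: issue I6 (FPADD)
cycle 25: I6 read-ops
cycle 28: I6 finished on FPADD
cycle 29: I6→R2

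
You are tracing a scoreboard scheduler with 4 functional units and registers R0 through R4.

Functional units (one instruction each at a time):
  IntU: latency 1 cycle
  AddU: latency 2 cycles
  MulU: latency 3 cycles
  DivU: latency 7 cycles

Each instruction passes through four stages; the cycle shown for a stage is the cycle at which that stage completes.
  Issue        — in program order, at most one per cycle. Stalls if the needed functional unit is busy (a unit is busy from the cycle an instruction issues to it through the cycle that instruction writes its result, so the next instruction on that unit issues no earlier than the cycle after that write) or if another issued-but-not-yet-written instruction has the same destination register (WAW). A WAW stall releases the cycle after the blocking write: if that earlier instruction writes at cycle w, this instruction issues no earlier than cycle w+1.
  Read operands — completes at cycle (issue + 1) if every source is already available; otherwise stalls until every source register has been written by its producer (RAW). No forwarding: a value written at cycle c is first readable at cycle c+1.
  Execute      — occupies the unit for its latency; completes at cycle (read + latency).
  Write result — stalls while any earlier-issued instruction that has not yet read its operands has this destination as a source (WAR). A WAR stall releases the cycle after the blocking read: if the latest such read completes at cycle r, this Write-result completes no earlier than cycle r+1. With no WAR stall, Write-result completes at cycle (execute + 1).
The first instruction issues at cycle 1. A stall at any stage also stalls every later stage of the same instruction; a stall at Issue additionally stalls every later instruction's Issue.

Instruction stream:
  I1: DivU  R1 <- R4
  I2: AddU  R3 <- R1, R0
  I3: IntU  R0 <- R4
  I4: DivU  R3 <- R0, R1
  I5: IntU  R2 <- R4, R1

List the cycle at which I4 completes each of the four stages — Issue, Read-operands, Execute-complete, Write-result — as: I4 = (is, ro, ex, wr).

I1: IS=1 RO=2 EX=9 WR=10
I2: IS=2 RO=11 EX=13 WR=14  [RAW R1: wait I1 write@10]
I3: IS=3 RO=4 EX=5 WR=12  [WAR R0: wait I2 read@11]
I4: IS=15 RO=16 EX=23 WR=24  [WAW R3: wait I2 write@14]
I5: IS=16 RO=17 EX=18 WR=19

I4 = (15, 16, 23, 24)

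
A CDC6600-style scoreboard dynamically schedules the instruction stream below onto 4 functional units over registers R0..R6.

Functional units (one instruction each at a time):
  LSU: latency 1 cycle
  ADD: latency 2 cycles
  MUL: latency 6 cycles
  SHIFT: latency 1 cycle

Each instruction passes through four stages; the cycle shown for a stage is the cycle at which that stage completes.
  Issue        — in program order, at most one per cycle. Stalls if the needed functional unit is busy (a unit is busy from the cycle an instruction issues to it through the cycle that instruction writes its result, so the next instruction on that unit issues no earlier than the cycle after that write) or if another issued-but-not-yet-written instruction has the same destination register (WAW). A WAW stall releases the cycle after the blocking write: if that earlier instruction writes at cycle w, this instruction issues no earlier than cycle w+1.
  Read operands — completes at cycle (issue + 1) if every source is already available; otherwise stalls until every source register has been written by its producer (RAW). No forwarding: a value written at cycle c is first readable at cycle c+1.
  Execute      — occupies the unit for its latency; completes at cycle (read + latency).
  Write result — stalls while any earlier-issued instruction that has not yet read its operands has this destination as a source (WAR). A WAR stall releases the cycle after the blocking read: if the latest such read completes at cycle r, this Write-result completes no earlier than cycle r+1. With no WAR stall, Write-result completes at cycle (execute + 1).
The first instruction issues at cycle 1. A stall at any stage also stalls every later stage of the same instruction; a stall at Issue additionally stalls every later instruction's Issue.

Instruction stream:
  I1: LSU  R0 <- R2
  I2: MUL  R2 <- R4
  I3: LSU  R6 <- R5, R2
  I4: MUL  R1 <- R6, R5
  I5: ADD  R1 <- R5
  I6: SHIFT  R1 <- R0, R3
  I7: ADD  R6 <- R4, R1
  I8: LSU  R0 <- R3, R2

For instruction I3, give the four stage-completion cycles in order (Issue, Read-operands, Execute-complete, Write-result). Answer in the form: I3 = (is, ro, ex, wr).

I3 = (5, 11, 12, 13)

I1 -> (1, 2, 3, 4)
I2 -> (2, 3, 9, 10)
I3 -> (5, 11, 12, 13)  // struct: LSU busy until I1 writes@4, RAW R2: wait I2 write@10
I4 -> (11, 14, 20, 21)  // struct: MUL busy until I2 writes@10, RAW R6: wait I3 write@13
I5 -> (22, 23, 25, 26)  // WAW R1: wait I4 write@21
I6 -> (27, 28, 29, 30)  // WAW R1: wait I5 write@26
I7 -> (28, 31, 33, 34)  // RAW R1: wait I6 write@30
I8 -> (29, 30, 31, 32)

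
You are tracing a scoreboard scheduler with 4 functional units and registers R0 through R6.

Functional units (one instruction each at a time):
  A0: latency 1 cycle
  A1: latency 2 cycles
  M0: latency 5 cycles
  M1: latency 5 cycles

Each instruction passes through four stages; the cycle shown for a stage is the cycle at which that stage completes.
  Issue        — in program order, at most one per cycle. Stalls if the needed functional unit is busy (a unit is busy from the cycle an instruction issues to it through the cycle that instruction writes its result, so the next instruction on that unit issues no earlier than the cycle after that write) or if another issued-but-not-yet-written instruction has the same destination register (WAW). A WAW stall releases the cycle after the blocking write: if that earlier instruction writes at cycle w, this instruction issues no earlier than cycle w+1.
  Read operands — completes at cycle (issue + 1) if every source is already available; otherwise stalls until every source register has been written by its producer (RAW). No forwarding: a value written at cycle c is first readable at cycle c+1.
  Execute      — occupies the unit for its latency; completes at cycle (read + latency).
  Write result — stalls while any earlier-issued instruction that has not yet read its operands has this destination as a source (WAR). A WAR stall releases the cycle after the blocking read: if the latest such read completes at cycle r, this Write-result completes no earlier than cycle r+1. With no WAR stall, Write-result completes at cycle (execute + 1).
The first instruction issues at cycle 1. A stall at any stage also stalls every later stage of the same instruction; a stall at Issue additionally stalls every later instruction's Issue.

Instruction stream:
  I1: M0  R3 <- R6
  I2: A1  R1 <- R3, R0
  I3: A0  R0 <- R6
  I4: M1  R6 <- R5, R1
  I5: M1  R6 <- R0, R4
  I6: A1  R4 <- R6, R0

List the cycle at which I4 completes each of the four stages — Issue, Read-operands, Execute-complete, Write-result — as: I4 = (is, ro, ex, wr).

I4 = (4, 13, 18, 19)

I1: IS=1 RO=2 EX=7 WR=8
I2: IS=2 RO=9 EX=11 WR=12  [RAW R3: wait I1 write@8]
I3: IS=3 RO=4 EX=5 WR=10  [WAR R0: wait I2 read@9]
I4: IS=4 RO=13 EX=18 WR=19  [RAW R1: wait I2 write@12]
I5: IS=20 RO=21 EX=26 WR=27  [struct: M1 busy until I4 writes@19]
I6: IS=21 RO=28 EX=30 WR=31  [RAW R6: wait I5 write@27]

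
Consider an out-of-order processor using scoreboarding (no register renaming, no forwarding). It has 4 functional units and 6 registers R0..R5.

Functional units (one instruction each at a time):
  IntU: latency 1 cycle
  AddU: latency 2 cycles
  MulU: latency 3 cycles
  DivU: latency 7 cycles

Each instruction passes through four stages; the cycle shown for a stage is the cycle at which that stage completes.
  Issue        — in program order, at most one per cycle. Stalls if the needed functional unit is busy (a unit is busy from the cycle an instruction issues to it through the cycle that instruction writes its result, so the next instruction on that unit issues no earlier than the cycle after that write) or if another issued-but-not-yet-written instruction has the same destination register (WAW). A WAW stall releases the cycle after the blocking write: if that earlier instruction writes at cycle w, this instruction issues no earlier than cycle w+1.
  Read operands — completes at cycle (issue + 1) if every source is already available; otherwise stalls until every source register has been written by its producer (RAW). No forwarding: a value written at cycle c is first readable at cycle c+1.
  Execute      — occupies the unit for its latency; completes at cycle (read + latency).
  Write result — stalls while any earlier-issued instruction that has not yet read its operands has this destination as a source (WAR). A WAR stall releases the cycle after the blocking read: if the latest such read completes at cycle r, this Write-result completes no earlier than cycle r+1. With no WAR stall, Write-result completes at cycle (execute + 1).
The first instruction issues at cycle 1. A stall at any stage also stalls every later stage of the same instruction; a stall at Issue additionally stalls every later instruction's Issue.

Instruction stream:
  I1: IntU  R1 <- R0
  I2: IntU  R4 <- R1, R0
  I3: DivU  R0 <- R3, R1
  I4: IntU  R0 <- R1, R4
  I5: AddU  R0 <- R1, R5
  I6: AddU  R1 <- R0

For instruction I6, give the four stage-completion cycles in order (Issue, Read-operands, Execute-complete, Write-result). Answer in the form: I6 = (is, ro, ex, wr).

I6 = (25, 26, 28, 29)

1) issue 1, read 2, done 3, write 4
2) issue 5, read 6, done 7, write 8  <struct: IntU busy until I1 writes@4>
3) issue 6, read 7, done 14, write 15
4) issue 16, read 17, done 18, write 19  <WAW R0: wait I3 write@15>
5) issue 20, read 21, done 23, write 24  <WAW R0: wait I4 write@19>
6) issue 25, read 26, done 28, write 29  <struct: AddU busy until I5 writes@24>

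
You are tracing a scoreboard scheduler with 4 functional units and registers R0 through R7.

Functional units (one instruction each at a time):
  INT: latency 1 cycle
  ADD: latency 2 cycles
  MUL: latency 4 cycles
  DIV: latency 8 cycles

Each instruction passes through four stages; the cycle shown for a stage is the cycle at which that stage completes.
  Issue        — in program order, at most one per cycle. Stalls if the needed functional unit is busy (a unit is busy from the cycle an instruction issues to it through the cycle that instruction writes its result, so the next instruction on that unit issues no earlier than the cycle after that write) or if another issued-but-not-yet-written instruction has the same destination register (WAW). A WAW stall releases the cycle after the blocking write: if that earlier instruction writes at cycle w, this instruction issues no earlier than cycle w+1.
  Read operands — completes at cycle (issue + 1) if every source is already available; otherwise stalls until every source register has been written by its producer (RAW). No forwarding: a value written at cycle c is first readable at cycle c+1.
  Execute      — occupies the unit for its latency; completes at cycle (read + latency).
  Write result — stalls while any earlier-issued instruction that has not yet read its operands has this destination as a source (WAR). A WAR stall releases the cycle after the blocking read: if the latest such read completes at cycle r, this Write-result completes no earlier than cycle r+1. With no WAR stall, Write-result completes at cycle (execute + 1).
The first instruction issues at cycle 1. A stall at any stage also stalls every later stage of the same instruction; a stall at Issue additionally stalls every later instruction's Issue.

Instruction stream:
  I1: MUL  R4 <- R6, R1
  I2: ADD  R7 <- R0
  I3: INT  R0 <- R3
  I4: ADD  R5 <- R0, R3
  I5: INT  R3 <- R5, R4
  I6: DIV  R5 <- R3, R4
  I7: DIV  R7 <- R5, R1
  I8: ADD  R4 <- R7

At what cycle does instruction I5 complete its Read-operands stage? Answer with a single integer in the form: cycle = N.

[I1] 1/2/6/7
[I2] 2/3/5/6
[I3] 3/4/5/6
[I4] 7/8/10/11  (struct: ADD busy until I2 writes@6)
[I5] 8/12/13/14  (RAW R5: wait I4 write@11)
[I6] 12/15/23/24  (WAW R5: wait I4 write@11; RAW R3: wait I5 write@14)
[I7] 25/26/34/35  (struct: DIV busy until I6 writes@24)
[I8] 26/36/38/39  (RAW R7: wait I7 write@35)

cycle = 12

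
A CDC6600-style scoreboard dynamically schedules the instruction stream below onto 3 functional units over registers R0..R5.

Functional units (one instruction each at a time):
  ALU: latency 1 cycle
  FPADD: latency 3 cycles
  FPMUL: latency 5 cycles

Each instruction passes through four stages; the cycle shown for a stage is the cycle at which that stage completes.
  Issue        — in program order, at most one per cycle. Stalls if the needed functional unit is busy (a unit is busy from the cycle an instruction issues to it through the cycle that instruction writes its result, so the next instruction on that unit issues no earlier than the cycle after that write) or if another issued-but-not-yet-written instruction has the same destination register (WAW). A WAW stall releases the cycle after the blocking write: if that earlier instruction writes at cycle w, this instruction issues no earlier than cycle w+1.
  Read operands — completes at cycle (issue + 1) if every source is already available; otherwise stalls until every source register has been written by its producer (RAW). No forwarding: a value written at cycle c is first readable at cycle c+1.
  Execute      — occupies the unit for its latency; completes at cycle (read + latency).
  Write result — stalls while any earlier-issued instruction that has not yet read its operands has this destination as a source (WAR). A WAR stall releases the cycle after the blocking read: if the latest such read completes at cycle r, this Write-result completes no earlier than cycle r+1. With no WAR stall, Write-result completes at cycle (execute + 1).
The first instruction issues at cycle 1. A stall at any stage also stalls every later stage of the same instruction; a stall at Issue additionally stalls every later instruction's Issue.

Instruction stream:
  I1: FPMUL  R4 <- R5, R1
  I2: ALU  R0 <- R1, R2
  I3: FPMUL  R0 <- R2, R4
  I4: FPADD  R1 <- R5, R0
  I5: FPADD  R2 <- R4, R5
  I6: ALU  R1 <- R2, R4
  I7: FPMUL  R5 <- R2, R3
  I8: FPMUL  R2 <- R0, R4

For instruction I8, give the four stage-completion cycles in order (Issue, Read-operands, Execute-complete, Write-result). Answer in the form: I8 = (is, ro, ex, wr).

t=1  issue I1 (FPMUL)
t=2  I1 read-ops | issue I2 (ALU)
t=3  I2 read-ops
t=4  I2 finished on ALU
t=5  I2→R0
t=7  I1 finished on FPMUL
t=8  I1→R4
t=9  issue I3 (FPMUL)
t=10  I3 read-ops | issue I4 (FPADD)
t=15  I3 finished on FPMUL
t=16  I3→R0
t=17  I4 read-ops
t=20  I4 finished on FPADD
t=21  I4→R1
t=22  issue I5 (FPADD)
t=23  I5 read-ops | issue I6 (ALU)
t=24  issue I7 (FPMUL)
t=26  I5 finished on FPADD
t=27  I5→R2
t=28  I6 read-ops | I7 read-ops
t=29  I6 finished on ALU
t=30  I6→R1
t=33  I7 finished on FPMUL
t=34  I7→R5
t=35  issue I8 (FPMUL)
t=36  I8 read-ops
t=41  I8 finished on FPMUL
t=42  I8→R2

I8 = (35, 36, 41, 42)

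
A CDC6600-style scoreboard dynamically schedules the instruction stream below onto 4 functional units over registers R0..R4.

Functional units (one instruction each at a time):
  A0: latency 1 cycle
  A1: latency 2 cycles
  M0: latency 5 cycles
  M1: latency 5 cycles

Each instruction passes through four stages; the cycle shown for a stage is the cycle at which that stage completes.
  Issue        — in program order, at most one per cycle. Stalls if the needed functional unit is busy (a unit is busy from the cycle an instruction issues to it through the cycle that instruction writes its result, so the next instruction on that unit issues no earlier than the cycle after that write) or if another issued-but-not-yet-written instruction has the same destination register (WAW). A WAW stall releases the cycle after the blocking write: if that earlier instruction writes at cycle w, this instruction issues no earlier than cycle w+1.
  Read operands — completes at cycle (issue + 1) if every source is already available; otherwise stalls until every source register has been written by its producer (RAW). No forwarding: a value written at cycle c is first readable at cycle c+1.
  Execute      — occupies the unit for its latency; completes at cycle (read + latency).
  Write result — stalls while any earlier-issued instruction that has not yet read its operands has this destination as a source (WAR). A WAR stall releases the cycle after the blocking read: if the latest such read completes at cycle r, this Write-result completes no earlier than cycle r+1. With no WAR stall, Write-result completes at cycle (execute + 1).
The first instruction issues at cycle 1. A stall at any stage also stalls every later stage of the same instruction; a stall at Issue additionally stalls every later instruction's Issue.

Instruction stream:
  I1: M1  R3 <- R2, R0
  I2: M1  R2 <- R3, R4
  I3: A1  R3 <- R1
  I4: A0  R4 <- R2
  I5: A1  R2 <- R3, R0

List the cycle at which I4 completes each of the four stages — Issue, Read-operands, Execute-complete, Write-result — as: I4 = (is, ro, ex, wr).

I4 = (11, 17, 18, 19)

I1: IS=1 RO=2 EX=7 WR=8
I2: IS=9 RO=10 EX=15 WR=16  [struct: M1 busy until I1 writes@8]
I3: IS=10 RO=11 EX=13 WR=14
I4: IS=11 RO=17 EX=18 WR=19  [RAW R2: wait I2 write@16]
I5: IS=17 RO=18 EX=20 WR=21  [WAW R2: wait I2 write@16]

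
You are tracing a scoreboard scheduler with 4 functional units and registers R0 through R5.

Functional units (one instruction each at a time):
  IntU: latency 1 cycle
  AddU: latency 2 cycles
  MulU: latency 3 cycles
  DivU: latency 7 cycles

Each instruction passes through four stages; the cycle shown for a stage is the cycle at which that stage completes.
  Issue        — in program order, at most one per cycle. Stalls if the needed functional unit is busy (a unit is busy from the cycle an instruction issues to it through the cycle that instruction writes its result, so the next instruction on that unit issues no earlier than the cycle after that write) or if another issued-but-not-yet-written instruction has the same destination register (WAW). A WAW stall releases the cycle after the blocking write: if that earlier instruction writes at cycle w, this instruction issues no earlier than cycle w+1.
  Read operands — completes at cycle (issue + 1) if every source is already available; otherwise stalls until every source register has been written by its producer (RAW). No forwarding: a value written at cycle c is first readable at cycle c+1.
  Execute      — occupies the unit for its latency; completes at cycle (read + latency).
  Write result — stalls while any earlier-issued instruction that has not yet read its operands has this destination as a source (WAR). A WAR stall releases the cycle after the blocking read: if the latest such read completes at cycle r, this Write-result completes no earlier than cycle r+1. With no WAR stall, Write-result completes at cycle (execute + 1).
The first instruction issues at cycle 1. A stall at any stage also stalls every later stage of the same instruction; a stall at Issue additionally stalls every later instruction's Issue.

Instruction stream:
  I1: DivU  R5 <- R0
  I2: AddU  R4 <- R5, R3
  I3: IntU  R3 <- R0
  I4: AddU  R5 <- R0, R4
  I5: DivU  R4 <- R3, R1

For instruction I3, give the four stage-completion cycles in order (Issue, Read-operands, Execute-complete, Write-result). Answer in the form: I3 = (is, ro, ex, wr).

I3 = (3, 4, 5, 12)

  I1 | 1 | 2 | 9 | 10
  I2 | 2 | 11 | 13 | 14   RAW R5: wait I1 write@10
  I3 | 3 | 4 | 5 | 12   WAR R3: wait I2 read@11
  I4 | 15 | 16 | 18 | 19   struct: AddU busy until I2 writes@14
  I5 | 16 | 17 | 24 | 25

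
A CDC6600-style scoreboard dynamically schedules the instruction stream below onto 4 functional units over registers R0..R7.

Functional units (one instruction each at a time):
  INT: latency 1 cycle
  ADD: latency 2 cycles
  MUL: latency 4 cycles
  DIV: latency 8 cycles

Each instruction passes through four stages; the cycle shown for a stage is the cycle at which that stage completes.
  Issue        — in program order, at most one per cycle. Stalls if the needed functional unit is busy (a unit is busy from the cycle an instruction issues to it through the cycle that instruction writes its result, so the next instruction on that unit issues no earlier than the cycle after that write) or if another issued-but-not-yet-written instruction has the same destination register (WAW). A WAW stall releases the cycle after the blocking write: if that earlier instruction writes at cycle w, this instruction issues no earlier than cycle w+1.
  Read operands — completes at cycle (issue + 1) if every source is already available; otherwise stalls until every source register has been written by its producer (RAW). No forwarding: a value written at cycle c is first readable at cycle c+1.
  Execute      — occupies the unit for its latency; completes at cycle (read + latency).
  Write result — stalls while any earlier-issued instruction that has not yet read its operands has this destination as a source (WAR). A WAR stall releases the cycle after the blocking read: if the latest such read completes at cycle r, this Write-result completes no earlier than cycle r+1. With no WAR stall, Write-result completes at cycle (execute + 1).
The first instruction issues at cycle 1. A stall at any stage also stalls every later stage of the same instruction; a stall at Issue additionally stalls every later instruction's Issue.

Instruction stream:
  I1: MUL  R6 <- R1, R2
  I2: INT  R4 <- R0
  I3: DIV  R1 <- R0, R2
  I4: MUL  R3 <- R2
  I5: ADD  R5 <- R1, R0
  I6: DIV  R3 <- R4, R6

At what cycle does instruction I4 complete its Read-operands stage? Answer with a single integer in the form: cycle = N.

[I1] 1/2/6/7
[I2] 2/3/4/5
[I3] 3/4/12/13
[I4] 8/9/13/14  (struct: MUL busy until I1 writes@7)
[I5] 9/14/16/17  (RAW R1: wait I3 write@13)
[I6] 15/16/24/25  (WAW R3: wait I4 write@14)

cycle = 9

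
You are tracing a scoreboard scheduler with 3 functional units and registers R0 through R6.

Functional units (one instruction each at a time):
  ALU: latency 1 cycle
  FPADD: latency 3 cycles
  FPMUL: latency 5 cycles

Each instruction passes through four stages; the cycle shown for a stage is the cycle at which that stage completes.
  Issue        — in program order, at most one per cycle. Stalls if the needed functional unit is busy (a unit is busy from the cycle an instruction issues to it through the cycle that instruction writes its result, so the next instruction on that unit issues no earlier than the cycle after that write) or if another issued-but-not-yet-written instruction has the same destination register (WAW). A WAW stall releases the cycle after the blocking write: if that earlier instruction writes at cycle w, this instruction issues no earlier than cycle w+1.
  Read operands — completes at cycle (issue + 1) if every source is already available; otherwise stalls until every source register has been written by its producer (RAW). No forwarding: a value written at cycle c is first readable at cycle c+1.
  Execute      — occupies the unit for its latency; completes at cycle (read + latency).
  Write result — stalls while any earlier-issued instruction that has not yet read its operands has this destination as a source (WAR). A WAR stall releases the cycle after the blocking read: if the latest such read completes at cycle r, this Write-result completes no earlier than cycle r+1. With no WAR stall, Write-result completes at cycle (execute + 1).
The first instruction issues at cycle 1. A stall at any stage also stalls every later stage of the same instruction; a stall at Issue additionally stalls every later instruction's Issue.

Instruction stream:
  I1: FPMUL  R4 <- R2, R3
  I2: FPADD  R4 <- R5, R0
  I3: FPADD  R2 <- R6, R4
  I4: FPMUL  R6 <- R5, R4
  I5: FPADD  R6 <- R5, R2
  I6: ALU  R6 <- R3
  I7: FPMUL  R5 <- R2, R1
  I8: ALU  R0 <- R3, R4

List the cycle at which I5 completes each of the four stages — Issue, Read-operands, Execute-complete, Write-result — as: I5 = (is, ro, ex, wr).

c1: I1 dispatched to FPMUL
c2: I1 operands ready
c7: I1 complete
c8: R4←I1
c9: I2 dispatched to FPADD
c10: I2 operands ready
c13: I2 complete
c14: R4←I2
c15: I3 dispatched to FPADD
c16: I3 operands ready; I4 dispatched to FPMUL
c17: I4 operands ready
c19: I3 complete
c20: R2←I3
c22: I4 complete
c23: R6←I4
c24: I5 dispatched to FPADD
c25: I5 operands ready
c28: I5 complete
c29: R6←I5
c30: I6 dispatched to ALU
c31: I6 operands ready; I7 dispatched to FPMUL
c32: I6 complete; I7 operands ready
c33: R6←I6
c34: I8 dispatched to ALU
c35: I8 operands ready
c36: I8 complete
c37: I7 complete; R0←I8
c38: R5←I7

I5 = (24, 25, 28, 29)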